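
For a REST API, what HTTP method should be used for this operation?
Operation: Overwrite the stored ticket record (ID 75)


GET = read, POST = create, PUT = update/replace, DELETE = remove
This operation is an update/replace.
PUT


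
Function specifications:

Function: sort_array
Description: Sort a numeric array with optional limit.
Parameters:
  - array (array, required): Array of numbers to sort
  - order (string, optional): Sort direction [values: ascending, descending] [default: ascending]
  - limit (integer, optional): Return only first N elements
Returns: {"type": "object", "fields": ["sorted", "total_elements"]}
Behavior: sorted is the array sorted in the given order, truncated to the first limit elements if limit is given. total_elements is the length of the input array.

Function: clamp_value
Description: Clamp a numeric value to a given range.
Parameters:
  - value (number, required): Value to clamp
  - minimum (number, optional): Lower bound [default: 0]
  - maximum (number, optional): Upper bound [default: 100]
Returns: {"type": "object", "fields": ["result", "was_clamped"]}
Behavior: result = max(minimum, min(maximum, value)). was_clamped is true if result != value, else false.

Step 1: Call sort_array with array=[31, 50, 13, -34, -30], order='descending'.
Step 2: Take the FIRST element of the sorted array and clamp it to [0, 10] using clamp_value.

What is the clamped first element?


Step 1: sort_array(order=descending)
  sorted: [50, 31, 13, -30, -34]
  -> first element = 50
Step 2: clamp_value(value=50, minimum=0, maximum=10)
  result = max(0, min(10, 50)) = max(0, 10) = 10
  was_clamped = (10 != 50) = true
  -> result = 10
10


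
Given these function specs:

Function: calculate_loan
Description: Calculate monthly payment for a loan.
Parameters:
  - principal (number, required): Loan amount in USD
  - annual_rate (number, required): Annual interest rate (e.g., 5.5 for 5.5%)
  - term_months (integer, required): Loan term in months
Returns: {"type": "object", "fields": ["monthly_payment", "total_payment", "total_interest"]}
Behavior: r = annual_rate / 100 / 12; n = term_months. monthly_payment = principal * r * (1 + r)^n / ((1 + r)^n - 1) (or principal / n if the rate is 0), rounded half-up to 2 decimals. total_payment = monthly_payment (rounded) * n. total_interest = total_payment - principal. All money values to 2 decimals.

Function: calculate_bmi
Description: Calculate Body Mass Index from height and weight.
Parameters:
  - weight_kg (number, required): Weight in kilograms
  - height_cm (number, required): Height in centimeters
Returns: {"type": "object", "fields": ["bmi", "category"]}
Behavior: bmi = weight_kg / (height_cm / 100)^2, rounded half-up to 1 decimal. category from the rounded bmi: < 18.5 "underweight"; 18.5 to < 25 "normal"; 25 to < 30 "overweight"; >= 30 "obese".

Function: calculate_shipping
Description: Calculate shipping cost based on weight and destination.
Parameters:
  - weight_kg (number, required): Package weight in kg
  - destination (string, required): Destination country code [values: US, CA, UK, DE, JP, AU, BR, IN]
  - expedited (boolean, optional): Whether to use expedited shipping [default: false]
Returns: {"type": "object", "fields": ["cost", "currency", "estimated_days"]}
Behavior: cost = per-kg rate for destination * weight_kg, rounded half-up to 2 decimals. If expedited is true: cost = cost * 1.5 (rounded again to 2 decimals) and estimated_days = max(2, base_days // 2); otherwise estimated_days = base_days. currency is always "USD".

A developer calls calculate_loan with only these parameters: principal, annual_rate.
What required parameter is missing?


Required parameters: principal, annual_rate, term_months
Provided: principal, annual_rate
Missing: term_months
term_months


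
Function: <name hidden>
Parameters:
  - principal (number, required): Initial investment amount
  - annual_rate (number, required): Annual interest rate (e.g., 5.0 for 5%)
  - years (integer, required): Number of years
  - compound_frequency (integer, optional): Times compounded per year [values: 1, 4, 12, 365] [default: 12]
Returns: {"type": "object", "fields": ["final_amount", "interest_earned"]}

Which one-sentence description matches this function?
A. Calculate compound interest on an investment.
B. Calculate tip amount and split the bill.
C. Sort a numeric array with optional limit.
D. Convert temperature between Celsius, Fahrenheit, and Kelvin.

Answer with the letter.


Parameters principal, annual_rate, years, compound_frequency and return ["final_amount", "interest_earned"] fit: Calculate compound interest on an investment.
A


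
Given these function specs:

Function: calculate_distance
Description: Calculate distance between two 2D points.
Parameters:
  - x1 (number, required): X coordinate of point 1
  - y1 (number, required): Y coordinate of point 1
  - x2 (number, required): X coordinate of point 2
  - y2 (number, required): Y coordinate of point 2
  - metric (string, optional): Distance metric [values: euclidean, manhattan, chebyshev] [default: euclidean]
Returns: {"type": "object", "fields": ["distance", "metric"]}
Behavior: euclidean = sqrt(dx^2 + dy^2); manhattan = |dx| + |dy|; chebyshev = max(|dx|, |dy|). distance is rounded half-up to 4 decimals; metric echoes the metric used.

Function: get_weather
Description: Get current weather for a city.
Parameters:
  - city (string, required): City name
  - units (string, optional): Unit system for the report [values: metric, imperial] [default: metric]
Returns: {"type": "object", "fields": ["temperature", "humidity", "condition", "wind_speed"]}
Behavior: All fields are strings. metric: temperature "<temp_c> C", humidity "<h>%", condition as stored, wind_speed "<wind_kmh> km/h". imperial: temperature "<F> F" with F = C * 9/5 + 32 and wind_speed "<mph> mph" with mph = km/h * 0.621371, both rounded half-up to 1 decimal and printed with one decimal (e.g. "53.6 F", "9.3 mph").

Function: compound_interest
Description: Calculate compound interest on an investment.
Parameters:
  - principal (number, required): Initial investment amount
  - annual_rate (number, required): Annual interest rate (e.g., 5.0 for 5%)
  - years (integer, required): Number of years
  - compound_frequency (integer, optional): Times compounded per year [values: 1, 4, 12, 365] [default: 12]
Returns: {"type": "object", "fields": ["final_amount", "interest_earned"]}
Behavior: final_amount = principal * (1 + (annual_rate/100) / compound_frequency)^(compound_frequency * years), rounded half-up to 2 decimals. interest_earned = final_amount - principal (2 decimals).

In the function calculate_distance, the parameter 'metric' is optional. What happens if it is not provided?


The calculate_distance spec declares:
  - metric (string, optional): Distance metric [values: euclidean, manhattan, chebyshev] [default: euclidean]
It defaults to euclidean


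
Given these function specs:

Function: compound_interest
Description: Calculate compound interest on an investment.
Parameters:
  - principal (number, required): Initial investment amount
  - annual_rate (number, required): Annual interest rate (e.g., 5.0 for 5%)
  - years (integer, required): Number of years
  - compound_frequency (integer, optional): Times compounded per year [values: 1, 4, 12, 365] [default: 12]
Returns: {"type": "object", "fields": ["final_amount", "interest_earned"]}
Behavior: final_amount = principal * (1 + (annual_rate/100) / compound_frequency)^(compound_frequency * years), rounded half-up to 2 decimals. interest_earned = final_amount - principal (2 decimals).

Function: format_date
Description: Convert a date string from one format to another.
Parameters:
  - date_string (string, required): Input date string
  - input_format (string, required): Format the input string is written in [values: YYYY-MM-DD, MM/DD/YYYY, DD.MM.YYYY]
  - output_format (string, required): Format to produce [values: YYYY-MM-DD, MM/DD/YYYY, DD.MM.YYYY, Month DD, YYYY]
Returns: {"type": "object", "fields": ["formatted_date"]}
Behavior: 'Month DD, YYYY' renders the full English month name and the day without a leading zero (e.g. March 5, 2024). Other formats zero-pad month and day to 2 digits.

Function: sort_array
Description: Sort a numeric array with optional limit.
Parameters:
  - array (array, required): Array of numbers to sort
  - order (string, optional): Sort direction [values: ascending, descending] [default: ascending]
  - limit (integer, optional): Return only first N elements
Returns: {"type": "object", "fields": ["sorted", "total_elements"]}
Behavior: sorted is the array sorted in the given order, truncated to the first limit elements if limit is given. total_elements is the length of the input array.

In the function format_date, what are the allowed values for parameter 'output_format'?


The format_date spec declares:
  - output_format (string, required): Format to produce [values: YYYY-MM-DD, MM/DD/YYYY, DD.MM.YYYY, Month DD, YYYY]
Allowed values:
YYYY-MM-DD, MM/DD/YYYY, DD.MM.YYYY, Month DD, YYYY


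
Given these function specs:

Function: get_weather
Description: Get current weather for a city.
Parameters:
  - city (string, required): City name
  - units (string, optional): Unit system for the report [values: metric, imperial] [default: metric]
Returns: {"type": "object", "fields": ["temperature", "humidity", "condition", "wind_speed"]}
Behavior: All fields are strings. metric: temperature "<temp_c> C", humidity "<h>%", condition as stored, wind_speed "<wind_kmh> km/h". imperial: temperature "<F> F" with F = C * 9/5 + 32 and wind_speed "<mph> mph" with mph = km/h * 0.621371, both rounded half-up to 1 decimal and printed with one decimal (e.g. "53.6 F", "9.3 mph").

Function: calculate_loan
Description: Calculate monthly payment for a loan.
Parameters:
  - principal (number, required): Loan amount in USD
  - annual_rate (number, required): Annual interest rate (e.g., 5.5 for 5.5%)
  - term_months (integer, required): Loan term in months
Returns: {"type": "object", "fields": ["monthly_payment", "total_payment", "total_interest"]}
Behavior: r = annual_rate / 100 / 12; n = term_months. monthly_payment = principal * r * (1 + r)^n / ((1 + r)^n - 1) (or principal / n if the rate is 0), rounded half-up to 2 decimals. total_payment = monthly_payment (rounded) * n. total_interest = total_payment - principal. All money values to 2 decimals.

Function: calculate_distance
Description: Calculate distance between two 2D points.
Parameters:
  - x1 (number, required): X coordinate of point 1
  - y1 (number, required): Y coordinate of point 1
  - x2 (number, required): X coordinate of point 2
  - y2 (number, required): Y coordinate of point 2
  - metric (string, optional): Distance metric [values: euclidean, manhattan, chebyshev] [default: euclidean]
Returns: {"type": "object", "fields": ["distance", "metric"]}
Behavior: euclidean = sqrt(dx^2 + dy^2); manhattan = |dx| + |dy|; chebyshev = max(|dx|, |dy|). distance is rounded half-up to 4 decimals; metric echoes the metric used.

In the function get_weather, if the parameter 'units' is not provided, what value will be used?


The get_weather spec declares:
  - units (string, optional): Unit system for the report [values: metric, imperial] [default: metric]
Default:
metric


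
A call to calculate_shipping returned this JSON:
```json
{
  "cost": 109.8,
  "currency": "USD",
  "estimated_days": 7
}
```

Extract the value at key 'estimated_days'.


7


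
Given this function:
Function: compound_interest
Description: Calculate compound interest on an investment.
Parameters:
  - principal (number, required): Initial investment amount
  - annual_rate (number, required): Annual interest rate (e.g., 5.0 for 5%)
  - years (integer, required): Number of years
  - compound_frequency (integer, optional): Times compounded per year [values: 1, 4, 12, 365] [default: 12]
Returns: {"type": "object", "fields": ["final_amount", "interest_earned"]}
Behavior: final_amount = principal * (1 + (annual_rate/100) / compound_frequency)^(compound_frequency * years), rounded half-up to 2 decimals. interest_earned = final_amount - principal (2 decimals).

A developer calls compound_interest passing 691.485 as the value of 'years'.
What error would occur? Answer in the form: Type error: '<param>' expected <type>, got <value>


Spec: 'years' is declared as integer; 691.485 is a non-integer number.
Type error: 'years' expected integer, got 691.485


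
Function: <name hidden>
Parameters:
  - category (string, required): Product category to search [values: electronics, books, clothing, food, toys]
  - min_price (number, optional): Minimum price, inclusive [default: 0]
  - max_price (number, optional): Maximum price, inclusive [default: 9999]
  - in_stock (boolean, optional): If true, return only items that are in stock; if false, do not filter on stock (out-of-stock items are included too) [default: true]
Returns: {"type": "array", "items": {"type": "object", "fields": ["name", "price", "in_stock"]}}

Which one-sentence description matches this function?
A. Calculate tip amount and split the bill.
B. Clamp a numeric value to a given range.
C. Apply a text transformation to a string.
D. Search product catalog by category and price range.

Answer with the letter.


Parameters category, min_price, max_price, in_stock and return "array" fit: Search product catalog by category and price range.
D


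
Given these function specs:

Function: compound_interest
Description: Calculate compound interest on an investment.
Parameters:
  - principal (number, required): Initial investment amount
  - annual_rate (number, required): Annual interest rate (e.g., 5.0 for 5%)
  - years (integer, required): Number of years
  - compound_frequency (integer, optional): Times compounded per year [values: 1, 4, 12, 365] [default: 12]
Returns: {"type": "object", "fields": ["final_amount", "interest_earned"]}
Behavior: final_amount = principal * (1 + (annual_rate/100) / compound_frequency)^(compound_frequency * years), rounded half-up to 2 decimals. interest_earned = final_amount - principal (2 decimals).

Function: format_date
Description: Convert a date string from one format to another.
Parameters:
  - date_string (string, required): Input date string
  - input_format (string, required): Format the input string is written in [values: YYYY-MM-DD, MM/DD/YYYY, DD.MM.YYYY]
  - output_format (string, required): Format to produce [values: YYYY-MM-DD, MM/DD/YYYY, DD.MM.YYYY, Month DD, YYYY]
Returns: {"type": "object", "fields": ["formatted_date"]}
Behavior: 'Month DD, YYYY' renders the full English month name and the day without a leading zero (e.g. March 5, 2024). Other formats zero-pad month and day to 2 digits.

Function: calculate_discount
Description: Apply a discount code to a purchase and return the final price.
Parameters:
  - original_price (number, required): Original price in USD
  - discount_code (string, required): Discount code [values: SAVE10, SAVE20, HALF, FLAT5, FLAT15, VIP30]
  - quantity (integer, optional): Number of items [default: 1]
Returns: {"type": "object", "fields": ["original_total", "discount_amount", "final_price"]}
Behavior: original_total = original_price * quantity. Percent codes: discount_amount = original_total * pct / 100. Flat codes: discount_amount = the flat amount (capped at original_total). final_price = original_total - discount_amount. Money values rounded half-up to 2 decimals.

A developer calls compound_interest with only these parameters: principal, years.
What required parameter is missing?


Required parameters: principal, annual_rate, years
Provided: principal, years
Missing: annual_rate
annual_rate


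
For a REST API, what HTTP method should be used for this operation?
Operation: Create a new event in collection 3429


GET = read, POST = create, PUT = update/replace, DELETE = remove
This operation is a create.
POST


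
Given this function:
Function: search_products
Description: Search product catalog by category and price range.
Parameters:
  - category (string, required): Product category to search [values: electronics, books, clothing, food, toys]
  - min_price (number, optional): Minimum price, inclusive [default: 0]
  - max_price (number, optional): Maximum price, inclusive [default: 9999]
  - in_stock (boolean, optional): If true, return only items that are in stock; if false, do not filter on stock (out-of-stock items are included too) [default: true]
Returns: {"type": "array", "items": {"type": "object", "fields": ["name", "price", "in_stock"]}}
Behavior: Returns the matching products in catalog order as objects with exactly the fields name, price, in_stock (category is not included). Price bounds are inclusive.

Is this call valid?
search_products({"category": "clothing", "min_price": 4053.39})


Checking all required parameters present and types match... All valid.
Valid


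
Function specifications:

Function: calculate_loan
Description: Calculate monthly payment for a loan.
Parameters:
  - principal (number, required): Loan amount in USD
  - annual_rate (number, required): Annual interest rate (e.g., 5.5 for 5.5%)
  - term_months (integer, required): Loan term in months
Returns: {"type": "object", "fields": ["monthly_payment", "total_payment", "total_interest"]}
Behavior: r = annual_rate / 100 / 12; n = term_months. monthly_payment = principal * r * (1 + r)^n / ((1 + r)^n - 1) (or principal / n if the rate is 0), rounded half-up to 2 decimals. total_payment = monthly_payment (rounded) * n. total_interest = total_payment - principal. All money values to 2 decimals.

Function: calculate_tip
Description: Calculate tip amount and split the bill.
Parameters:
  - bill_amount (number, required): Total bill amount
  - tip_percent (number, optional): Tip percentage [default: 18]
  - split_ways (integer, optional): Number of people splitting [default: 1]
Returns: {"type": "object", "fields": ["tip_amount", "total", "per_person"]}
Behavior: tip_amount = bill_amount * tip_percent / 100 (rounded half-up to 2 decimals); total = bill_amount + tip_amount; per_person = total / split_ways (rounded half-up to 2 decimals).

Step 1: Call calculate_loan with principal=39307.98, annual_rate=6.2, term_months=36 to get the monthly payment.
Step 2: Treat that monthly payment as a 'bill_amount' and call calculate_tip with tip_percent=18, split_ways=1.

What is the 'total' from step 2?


Step 1: calculate_loan(principal=39307.98, annual_rate=6.2, term_months=36)
  r = 6.2 / 100 / 12 = 0.005166666667 (keep full precision)
  (1 + r)^36 = 1.20384566
  monthly_payment = 39307.98 * 0.005166666667 * 1.20384566 / (1.20384566 - 1) = 1199.390247 -> 1199.39
  total_payment = 1199.39 * 36 = 43178.04
  total_interest = 43178.04 - 39307.98 = 3870.06
  -> monthly_payment = 1199.39
Step 2: calculate_tip(bill_amount=1199.39, tip_percent=18, split_ways=1)
  tip_amount = 1199.39 * 18/100 = 215.8902 -> 215.89
  total = 1199.39 + 215.89 = 1415.28
  per_person = 1415.28 / 1 = 1415.28 -> 1415.28
  -> total = 1415.28
$1415.28


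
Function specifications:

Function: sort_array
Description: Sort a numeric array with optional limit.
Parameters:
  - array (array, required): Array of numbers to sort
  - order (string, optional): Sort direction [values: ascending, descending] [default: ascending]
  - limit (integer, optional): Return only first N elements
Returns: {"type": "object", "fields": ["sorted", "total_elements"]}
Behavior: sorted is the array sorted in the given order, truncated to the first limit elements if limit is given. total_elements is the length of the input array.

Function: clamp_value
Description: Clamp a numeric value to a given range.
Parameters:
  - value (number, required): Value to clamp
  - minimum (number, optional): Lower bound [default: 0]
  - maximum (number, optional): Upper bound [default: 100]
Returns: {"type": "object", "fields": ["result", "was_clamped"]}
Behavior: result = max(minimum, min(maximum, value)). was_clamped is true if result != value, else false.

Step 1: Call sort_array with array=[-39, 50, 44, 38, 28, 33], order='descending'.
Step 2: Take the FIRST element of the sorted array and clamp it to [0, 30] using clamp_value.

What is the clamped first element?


Step 1: sort_array(order=descending)
  sorted: [50, 44, 38, 33, 28, -39]
  -> first element = 50
Step 2: clamp_value(value=50, minimum=0, maximum=30)
  result = max(0, min(30, 50)) = max(0, 30) = 30
  was_clamped = (30 != 50) = true
  -> result = 30
30


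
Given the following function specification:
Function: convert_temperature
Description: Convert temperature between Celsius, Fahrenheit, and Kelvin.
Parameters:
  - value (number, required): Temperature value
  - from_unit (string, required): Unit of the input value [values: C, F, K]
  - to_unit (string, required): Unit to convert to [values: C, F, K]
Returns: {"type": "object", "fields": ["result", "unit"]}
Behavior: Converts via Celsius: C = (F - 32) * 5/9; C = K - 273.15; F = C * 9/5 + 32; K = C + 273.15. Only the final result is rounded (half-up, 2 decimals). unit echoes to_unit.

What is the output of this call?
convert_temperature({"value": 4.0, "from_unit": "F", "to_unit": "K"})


To C: (4 - 32) * 5/9 = -15.555556
To K: -15.555556 + 273.15 = 257.594444
Round to 2 decimals: 257.59
Output:
{"result": 257.59, "unit": "K"}


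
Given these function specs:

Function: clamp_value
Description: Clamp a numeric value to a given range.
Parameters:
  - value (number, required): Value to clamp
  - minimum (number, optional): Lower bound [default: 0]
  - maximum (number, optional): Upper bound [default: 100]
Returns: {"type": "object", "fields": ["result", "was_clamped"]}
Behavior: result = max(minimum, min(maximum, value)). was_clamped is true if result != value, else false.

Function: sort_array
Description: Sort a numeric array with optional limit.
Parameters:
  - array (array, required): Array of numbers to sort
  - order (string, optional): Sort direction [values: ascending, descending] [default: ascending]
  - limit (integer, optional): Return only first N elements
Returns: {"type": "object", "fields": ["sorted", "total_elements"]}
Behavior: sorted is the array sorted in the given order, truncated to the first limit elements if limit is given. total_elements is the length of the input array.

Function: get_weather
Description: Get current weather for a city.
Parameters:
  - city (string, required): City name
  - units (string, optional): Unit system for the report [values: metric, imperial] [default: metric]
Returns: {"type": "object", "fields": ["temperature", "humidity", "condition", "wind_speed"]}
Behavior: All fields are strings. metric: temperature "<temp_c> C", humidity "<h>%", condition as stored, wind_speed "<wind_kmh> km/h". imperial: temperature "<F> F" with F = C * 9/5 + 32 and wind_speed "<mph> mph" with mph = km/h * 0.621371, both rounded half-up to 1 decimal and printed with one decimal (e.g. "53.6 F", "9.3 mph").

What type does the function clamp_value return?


The clamp_value spec declares Returns: {"type": "object", "fields": ["result", "was_clamped"]}
Type:
object


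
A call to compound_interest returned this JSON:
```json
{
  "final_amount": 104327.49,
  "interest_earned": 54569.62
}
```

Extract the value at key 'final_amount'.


104327.49


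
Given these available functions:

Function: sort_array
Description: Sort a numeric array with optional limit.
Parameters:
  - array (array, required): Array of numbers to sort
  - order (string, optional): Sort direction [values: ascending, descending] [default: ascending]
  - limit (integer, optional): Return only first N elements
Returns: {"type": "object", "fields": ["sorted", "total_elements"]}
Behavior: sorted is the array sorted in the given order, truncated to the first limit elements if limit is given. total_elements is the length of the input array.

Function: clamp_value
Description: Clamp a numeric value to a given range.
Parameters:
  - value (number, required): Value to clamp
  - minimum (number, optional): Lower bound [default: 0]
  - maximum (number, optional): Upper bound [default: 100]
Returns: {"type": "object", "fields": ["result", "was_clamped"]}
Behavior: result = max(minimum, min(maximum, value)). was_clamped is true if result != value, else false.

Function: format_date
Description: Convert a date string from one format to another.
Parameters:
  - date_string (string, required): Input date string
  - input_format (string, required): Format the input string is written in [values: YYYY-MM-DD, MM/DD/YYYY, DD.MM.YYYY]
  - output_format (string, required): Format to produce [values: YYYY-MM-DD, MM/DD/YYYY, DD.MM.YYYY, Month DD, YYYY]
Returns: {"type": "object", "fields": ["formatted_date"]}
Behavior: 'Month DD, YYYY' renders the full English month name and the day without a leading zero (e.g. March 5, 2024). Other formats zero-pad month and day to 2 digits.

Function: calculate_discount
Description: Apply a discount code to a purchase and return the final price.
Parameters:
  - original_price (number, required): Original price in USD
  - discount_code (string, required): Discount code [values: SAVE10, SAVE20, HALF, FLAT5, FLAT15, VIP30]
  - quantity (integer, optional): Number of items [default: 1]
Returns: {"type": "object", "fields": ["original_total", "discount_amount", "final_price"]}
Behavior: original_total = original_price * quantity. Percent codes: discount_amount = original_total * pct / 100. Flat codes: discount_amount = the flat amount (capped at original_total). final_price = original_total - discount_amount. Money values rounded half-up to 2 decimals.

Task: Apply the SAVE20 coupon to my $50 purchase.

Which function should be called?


The task needs a function whose description is: Apply a discount code to a purchase and return the final price.
calculate_discount


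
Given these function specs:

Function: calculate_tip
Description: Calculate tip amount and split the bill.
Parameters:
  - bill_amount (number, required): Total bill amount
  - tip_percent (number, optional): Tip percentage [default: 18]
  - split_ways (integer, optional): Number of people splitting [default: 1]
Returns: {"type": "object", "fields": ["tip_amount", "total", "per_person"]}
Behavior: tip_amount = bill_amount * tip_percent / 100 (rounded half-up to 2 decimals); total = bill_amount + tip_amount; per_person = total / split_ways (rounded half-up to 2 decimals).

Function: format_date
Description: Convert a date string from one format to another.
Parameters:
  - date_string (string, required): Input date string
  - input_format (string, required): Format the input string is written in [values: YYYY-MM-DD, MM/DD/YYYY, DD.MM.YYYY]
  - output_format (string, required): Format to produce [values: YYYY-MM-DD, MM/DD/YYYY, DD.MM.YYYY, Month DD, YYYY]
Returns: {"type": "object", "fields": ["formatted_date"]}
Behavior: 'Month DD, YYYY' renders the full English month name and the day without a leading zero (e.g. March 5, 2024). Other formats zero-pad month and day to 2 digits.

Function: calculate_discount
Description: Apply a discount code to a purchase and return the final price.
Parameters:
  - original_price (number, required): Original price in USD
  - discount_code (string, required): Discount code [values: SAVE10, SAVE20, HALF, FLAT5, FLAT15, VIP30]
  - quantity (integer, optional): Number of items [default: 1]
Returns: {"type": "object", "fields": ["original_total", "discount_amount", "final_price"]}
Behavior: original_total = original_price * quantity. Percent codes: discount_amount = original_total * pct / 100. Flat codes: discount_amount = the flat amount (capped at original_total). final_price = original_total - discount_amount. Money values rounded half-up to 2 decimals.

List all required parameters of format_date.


Parameters of format_date and their required/optional flag:
  date_string: required
  input_format: required
  output_format: required
date_string, input_format, output_format


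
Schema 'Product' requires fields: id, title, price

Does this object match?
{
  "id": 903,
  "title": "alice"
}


Checking required fields...
Missing: price
Invalid - missing required field 'price'


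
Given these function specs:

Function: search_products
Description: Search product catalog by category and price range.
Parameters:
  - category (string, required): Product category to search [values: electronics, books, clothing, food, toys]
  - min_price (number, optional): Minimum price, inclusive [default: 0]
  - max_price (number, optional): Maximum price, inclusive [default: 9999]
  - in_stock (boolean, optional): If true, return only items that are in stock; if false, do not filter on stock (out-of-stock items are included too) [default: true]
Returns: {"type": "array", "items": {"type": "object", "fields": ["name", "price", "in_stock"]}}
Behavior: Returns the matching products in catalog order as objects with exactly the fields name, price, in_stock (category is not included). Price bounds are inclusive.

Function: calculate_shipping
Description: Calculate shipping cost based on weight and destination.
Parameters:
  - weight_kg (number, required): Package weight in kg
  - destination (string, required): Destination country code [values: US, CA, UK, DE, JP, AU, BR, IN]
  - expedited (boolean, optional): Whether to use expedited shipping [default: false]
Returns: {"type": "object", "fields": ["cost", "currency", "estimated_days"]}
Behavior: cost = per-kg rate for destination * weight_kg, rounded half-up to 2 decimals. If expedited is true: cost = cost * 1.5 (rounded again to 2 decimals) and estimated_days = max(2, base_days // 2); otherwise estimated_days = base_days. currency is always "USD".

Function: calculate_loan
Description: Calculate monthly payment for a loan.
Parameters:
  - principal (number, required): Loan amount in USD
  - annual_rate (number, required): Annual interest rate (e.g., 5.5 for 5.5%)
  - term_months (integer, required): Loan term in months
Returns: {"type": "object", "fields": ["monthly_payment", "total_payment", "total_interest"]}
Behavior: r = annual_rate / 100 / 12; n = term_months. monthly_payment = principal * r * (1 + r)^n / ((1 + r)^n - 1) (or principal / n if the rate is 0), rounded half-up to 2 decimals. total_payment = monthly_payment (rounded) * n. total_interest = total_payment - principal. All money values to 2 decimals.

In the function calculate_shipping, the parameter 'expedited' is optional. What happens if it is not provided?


The calculate_shipping spec declares:
  - expedited (boolean, optional): Whether to use expedited shipping [default: false]
It defaults to false


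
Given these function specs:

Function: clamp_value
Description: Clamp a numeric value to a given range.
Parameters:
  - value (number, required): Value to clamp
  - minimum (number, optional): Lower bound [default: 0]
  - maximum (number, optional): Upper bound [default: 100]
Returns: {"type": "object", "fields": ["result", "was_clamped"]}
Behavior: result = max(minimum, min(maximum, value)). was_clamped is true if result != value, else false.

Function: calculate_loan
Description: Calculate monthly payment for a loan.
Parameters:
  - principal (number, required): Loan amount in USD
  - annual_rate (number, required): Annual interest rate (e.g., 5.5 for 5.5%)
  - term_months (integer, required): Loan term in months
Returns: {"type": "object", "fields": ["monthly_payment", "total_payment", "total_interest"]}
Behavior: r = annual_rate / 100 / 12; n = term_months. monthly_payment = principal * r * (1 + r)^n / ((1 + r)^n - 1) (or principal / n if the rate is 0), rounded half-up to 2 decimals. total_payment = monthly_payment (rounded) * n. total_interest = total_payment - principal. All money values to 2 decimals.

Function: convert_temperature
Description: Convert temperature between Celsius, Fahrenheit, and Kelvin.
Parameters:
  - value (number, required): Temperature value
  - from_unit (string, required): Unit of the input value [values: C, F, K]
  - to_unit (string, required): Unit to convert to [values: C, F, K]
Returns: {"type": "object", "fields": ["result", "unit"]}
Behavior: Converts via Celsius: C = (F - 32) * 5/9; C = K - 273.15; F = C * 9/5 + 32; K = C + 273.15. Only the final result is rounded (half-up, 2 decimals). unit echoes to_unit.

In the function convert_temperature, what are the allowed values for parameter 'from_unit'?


The convert_temperature spec declares:
  - from_unit (string, required): Unit of the input value [values: C, F, K]
Allowed values:
C, F, K


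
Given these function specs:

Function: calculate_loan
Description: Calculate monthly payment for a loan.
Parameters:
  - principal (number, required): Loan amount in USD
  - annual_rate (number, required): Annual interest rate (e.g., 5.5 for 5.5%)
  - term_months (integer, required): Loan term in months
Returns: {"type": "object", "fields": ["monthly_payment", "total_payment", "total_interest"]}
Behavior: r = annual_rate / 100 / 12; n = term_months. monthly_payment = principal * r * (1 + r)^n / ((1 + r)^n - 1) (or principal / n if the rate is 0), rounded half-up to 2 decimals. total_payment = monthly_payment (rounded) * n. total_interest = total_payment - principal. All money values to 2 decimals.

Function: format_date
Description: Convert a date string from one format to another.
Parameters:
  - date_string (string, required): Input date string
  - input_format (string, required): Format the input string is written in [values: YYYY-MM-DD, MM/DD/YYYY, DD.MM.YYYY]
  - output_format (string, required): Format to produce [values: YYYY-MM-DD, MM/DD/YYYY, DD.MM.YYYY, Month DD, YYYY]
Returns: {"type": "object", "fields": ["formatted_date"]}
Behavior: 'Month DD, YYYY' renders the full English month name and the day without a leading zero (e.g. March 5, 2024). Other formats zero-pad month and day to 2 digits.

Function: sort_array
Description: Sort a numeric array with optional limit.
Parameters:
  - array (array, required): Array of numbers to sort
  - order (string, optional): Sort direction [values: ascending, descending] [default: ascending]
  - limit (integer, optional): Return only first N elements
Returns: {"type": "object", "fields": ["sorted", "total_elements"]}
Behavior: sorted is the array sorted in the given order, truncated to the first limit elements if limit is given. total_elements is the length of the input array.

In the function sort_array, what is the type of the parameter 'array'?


The sort_array spec declares:
  - array (array, required): Array of numbers to sort
Type:
array


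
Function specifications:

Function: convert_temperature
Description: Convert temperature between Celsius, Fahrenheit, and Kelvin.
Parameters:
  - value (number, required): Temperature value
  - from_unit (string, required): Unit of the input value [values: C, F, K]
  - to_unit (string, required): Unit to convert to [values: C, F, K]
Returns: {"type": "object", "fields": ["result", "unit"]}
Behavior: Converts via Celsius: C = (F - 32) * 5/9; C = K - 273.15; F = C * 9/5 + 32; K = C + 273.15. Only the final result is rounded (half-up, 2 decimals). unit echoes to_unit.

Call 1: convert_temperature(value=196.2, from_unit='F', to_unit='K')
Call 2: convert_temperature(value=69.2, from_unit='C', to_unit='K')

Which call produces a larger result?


Call 1:
  To C: (196.2 - 32) * 5/9 = 91.222222
  To K: 91.222222 + 273.15 = 364.372222
  Round to 2 decimals: 364.37
  -> 364.37 K
Call 2:
  Input already in C: 69.2
  To K: 69.2 + 273.15 = 342.35
  Round to 2 decimals: 342.35
  -> 342.35 K
Call 1 (364.37 K)


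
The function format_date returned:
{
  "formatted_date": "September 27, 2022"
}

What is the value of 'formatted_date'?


September 27, 2022


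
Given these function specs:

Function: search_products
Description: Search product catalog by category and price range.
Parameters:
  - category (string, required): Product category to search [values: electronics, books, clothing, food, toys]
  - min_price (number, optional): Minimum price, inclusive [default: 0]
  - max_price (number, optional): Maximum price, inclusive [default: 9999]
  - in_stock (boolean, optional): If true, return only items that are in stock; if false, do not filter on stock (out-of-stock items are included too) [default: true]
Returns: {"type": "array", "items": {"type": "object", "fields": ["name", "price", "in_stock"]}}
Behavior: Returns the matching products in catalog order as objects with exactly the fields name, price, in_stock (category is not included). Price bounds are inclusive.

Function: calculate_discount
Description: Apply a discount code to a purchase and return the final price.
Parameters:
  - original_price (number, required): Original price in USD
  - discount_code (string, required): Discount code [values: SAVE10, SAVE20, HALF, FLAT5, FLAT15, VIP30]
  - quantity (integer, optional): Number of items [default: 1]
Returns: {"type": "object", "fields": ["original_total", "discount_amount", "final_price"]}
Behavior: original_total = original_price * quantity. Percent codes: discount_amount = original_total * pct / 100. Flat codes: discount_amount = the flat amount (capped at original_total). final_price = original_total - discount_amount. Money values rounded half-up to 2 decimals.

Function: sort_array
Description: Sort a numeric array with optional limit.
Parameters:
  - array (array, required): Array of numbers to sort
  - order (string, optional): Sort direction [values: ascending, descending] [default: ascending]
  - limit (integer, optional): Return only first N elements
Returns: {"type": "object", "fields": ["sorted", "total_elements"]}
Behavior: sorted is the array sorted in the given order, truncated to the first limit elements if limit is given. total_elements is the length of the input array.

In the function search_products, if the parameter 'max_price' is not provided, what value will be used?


The search_products spec declares:
  - max_price (number, optional): Maximum price, inclusive [default: 9999]
Default:
9999


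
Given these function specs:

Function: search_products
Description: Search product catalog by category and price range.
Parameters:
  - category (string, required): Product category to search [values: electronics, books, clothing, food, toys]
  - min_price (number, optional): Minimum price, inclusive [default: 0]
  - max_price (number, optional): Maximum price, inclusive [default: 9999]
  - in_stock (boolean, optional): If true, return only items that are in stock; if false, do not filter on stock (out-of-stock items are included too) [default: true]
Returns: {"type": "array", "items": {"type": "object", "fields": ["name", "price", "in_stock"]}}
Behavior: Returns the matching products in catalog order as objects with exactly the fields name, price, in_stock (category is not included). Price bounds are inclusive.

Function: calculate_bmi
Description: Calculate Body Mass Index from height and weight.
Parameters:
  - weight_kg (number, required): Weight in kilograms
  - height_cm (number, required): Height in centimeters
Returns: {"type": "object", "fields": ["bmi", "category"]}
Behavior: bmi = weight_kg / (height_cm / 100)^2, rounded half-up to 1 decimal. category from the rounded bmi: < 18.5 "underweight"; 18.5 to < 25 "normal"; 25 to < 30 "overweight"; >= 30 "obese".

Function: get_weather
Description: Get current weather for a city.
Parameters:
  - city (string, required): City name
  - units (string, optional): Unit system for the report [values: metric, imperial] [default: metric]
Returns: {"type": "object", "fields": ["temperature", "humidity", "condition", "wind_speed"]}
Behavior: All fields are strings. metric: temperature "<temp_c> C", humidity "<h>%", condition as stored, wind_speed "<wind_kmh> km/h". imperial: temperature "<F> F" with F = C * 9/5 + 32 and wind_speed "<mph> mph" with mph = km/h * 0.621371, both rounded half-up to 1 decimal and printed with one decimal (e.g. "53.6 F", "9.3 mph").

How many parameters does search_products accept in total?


Parameters of search_products: category (required), min_price (optional), max_price (optional), in_stock (optional)
Total:
4


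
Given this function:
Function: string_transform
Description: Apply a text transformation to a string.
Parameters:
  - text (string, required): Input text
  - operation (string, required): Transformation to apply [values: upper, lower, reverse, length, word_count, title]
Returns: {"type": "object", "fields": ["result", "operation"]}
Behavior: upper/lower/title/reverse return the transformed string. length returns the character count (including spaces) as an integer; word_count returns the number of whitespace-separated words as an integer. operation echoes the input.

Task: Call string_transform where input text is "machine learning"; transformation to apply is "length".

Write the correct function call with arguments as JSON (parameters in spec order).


Mapping each described value to its parameter name:
  'Input text' -> text = "machine learning"
  'Transformation to apply' -> operation = "length"
string_transform({"text": "machine learning", "operation": "length"})
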